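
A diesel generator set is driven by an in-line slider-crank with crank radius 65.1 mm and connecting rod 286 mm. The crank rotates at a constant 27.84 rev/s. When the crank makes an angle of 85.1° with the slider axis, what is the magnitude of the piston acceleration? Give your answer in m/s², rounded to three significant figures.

ω = 2π·27.8 = 174.9 rad/s
x(θ) = r cosθ + √(L² − r² sin²θ); with ω constant, a = ω²·d²x/dθ².
d²x/dθ² = −r cosθ − r²(cos2θ)/√u − r⁴ sin²2θ/(4u^{3/2}),  u = L² − r² sin²θ = 0.0775889 m².
Substituting r = 0.0651 m, L = 0.286 m, θ = 85.1°: d²x/dθ² = +0.009426 m.
a = ω²·d²x/dθ² = (174.9)²·(+0.009426) = +288.42 m/s²;  |a| = 288.42 m/s².

288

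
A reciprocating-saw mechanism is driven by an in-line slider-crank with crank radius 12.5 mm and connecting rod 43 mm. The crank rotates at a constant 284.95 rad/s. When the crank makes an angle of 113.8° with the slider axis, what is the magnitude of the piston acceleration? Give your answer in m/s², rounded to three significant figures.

ω = 284.9 rad/s
x(θ) = r cosθ + √(L² − r² sin²θ); with ω constant, a = ω²·d²x/dθ².
d²x/dθ² = −r cosθ − r²(cos2θ)/√u − r⁴ sin²2θ/(4u^{3/2}),  u = L² − r² sin²θ = 0.0017182 m².
Substituting r = 0.0125 m, L = 0.043 m, θ = 113.8°: d²x/dθ² = +0.0075394 m.
a = ω²·d²x/dθ² = (284.9)²·(+0.0075394) = +612.17 m/s²;  |a| = 612.17 m/s².

612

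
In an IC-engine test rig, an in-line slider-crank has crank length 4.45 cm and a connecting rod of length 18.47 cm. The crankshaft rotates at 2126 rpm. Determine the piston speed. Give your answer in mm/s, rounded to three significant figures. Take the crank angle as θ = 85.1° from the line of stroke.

10100

ω = 2π·2126/60 = 222.6 rad/s
For an in-line slider-crank, x = r cosθ + √(L² − r² sin²θ), so v = −rω sinθ·[1 + r cosθ/√(L² − r² sin²θ)].
With r = 0.0445 m, L = 0.1847 m, θ = 85.1°: √(L² − r² sin²θ) = 0.1793 m.
v = −0.0445·222.6·0.99635·[1 + 0.0445·0.08542/0.1793] = -10.08 m/s.
|v| = 10.08 m/s = 10080 mm/s.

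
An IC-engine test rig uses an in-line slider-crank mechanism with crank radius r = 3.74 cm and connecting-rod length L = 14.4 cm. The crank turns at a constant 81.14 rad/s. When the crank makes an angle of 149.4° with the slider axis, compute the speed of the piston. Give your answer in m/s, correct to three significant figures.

ω = 81.14 rad/s
For an in-line slider-crank, x = r cosθ + √(L² − r² sin²θ), so v = −rω sinθ·[1 + r cosθ/√(L² − r² sin²θ)].
With r = 0.0374 m, L = 0.144 m, θ = 149.4°: √(L² − r² sin²θ) = 0.14274 m.
v = −0.0374·81.14·0.50904·[1 + 0.0374·-0.86074/0.14274] = -1.1964 m/s.
|v| = 1.1964 m/s.

1.20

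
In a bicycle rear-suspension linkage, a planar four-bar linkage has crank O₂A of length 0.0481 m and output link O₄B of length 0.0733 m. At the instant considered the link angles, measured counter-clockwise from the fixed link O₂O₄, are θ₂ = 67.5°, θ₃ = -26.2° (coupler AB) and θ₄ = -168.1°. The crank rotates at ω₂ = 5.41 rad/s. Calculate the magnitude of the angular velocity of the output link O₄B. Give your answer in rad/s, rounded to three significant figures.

ω₂ = 5.41 rad/s
Differentiating the loop-closure r₂e^{iθ₂}+r₃e^{iθ₃}=r₁+r₄e^{iθ₄} gives r₂ω₂e^{iθ₂}+r₃ω₃e^{iθ₃}=r₄ω₄e^{iθ₄}.
Eliminating the other unknown: ω₄ = r₂ω₂ sin(θ₂−θ₃) / [r₄ sin(θ₄−θ₃)].
Numerator sine = +0.99792; denominator sine = -0.61704.
Result = 0.0481·5.41·(+0.99792) / (0.0733·(-0.61704)) = -5.7415 rad/s; magnitude 5.7415 rad/s.

5.74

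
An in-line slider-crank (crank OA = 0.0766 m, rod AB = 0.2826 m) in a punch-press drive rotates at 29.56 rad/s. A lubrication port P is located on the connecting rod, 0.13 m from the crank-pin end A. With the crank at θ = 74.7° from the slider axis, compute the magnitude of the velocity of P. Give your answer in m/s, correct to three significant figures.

2.28

ω = 29.56 rad/s.  Crank-pin speed |V_A| = rω = 2.2643 m/s, perpendicular to OA.
Rod angle: sinφ = −(r/L) sinθ ⇒ φ = -15.156°; ω_rod = −rω cosθ/√(L²−r²sin²θ) = -2.1904 rad/s.
V_P = V_A + ω_rod × AP, with AP = 0.13 m along the rod.
Components: V_Px = −rω sinθ − a·ω_rod·sinφ = -2.2585 m/s;  V_Py = rω cosθ + a·ω_rod·cosφ = +0.32263 m/s.
|V_P| = √(V_Px² + V_Py²) = 2.2814 m/s.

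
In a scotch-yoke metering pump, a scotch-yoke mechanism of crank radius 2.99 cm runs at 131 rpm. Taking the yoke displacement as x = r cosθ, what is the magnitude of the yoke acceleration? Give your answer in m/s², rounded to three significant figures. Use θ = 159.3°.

5.26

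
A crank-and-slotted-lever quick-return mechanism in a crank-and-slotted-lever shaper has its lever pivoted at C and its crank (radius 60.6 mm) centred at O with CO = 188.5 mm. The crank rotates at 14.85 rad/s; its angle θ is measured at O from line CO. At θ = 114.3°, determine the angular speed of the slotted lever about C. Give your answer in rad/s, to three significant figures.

0.512

ω = 14.85 rad/s
Crank pin A relative to C: A = (d + r cosθ, r sinθ); lever angle φ = atan2(r sinθ, d + r cosθ).
Differentiating tanφ: φ̇ = rω(d cosθ + r)/(d² + r² + 2dr cosθ).
d² + r² + 2dr cosθ = |CA|² = 0.0298031 m²;  d cosθ + r = -0.01697 m.
|ω_lever| = |0.0606·14.85·-0.01697| / 0.0298031 = 0.51243 rad/s.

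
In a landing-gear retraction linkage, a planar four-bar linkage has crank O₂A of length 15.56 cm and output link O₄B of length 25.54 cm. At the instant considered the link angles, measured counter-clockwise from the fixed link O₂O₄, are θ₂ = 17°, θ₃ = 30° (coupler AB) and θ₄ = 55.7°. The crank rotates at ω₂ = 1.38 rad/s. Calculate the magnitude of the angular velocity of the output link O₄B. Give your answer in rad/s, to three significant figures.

ω₂ = 1.38 rad/s
Differentiating the loop-closure r₂e^{iθ₂}+r₃e^{iθ₃}=r₁+r₄e^{iθ₄} gives r₂ω₂e^{iθ₂}+r₃ω₃e^{iθ₃}=r₄ω₄e^{iθ₄}.
Eliminating the other unknown: ω₄ = r₂ω₂ sin(θ₂−θ₃) / [r₄ sin(θ₄−θ₃)].
Numerator sine = -0.22495; denominator sine = +0.43366.
Result = 0.1556·1.38·(-0.22495) / (0.2554·(+0.43366)) = -0.43612 rad/s; magnitude 0.43612 rad/s.

0.436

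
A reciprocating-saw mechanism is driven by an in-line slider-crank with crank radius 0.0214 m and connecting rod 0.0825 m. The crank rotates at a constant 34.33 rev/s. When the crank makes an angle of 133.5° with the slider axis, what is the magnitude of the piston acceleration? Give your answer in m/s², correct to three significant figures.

695

ω = 2π·34.3 = 215.7 rad/s
x(θ) = r cosθ + √(L² − r² sin²θ); with ω constant, a = ω²·d²x/dθ².
d²x/dθ² = −r cosθ − r²(cos2θ)/√u − r⁴ sin²2θ/(4u^{3/2}),  u = L² − r² sin²θ = 0.00656529 m².
Substituting r = 0.0214 m, L = 0.0825 m, θ = 133.5°: d²x/dθ² = +0.014928 m.
a = ω²·d²x/dθ² = (215.7)²·(+0.014928) = +694.57 m/s²;  |a| = 694.57 m/s².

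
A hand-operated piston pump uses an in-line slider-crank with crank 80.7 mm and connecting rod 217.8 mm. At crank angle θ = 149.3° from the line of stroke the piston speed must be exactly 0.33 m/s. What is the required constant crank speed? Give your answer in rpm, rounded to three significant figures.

113

For an in-line slider-crank, |v_piston| = rω|sinθ|·[1 + r cosθ/√(L² − r² sin²θ)].
With r = 0.0807 m, L = 0.2178 m, θ = 149.3°: the bracketed kinematic factor |dx/dθ| = 0.027833 m.
ω = v/|dx/dθ| = 0.33/0.027833 = 11.856 rad/s.
N = 60ω/(2π) = 113.22 rpm.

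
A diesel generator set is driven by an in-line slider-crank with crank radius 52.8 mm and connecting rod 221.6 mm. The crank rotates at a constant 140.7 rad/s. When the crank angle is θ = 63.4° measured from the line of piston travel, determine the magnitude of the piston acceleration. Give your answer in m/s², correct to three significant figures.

318

ω = 140.7 rad/s
x(θ) = r cosθ + √(L² − r² sin²θ); with ω constant, a = ω²·d²x/dθ².
d²x/dθ² = −r cosθ − r²(cos2θ)/√u − r⁴ sin²2θ/(4u^{3/2}),  u = L² − r² sin²θ = 0.0468776 m².
Substituting r = 0.0528 m, L = 0.2216 m, θ = 63.4°: d²x/dθ² = -0.016051 m.
a = ω²·d²x/dθ² = (140.7)²·(-0.016051) = -317.76 m/s²;  |a| = 317.76 m/s².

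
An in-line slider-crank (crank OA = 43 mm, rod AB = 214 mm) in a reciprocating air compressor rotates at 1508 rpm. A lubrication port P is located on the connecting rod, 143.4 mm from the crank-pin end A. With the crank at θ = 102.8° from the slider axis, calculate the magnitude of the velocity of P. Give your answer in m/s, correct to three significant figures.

6.44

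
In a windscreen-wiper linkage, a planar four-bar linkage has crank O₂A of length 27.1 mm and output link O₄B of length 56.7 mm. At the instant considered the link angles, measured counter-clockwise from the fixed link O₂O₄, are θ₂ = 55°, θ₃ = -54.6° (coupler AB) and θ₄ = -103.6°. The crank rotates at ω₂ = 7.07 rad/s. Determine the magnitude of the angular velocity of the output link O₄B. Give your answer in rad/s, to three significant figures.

ω₂ = 7.07 rad/s
Differentiating the loop-closure r₂e^{iθ₂}+r₃e^{iθ₃}=r₁+r₄e^{iθ₄} gives r₂ω₂e^{iθ₂}+r₃ω₃e^{iθ₃}=r₄ω₄e^{iθ₄}.
Eliminating the other unknown: ω₄ = r₂ω₂ sin(θ₂−θ₃) / [r₄ sin(θ₄−θ₃)].
Numerator sine = +0.94206; denominator sine = -0.75471.
Result = 0.0271·7.07·(+0.94206) / (0.0567·(-0.75471)) = -4.218 rad/s; magnitude 4.218 rad/s.

4.22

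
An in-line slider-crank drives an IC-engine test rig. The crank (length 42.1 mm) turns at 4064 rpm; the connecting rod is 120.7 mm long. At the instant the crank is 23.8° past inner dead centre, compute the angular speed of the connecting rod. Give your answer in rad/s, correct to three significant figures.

ω = 425.6 rad/s (converted from 4064 rpm).
The rod makes angle φ with the slider axis where L sinφ = r sinθ; differentiating, L cosφ·φ̇ = r ω cosθ.
L cosφ = √(L² − r² sin²θ) = 0.1195 m.
|ω_rod| = r ω |cosθ| / √(L² − r² sin²θ) = 0.0421·425.6·0.91496/0.1195 = 137.18 rad/s.

137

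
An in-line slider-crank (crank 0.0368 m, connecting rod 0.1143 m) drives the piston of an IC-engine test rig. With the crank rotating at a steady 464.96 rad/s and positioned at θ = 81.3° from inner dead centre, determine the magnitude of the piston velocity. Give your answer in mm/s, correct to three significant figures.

ω = 465 rad/s
For an in-line slider-crank, x = r cosθ + √(L² − r² sin²θ), so v = −rω sinθ·[1 + r cosθ/√(L² − r² sin²θ)].
With r = 0.0368 m, L = 0.1143 m, θ = 81.3°: √(L² − r² sin²θ) = 0.10836 m.
v = −0.0368·465·0.98849·[1 + 0.0368·0.15126/0.10836] = -17.783 m/s.
|v| = 17.783 m/s = 17783 mm/s.

17800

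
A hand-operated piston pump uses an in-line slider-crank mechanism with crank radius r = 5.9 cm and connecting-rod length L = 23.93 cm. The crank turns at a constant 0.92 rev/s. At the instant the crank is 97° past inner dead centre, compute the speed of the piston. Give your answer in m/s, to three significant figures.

0.328

ω = 2π·0.92 = 5.781 rad/s
For an in-line slider-crank, x = r cosθ + √(L² − r² sin²θ), so v = −rω sinθ·[1 + r cosθ/√(L² − r² sin²θ)].
With r = 0.059 m, L = 0.2393 m, θ = 97°: √(L² − r² sin²θ) = 0.23202 m.
v = −0.059·5.781·0.99255·[1 + 0.059·-0.12187/0.23202] = -0.32802 m/s.
|v| = 0.32802 m/s.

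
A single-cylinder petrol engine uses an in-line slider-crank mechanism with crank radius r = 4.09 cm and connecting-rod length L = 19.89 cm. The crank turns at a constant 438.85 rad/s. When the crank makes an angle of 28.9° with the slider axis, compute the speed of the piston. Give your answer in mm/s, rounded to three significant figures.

10200

ω = 438.9 rad/s
For an in-line slider-crank, x = r cosθ + √(L² − r² sin²θ), so v = −rω sinθ·[1 + r cosθ/√(L² − r² sin²θ)].
With r = 0.0409 m, L = 0.1989 m, θ = 28.9°: √(L² − r² sin²θ) = 0.19792 m.
v = −0.0409·438.9·0.48328·[1 + 0.0409·0.87546/0.19792] = -10.244 m/s.
|v| = 10.244 m/s = 10244 mm/s.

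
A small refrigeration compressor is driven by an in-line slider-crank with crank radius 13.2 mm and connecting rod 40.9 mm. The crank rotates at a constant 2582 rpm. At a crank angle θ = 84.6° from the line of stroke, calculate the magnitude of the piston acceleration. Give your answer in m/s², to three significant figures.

ω = 2π·2582/60 = 270.4 rad/s
x(θ) = r cosθ + √(L² − r² sin²θ); with ω constant, a = ω²·d²x/dθ².
d²x/dθ² = −r cosθ − r²(cos2θ)/√u − r⁴ sin²2θ/(4u^{3/2}),  u = L² − r² sin²θ = 0.00150011 m².
Substituting r = 0.0132 m, L = 0.0409 m, θ = 84.6°: d²x/dθ² = +0.0031722 m.
a = ω²·d²x/dθ² = (270.4)²·(+0.0031722) = +231.91 m/s²;  |a| = 231.91 m/s².

232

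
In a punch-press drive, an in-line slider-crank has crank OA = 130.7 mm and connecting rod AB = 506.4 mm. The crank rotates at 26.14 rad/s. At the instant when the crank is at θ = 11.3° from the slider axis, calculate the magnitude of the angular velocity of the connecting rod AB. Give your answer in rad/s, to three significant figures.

6.62

ω = 26.14 rad/s
The rod makes angle φ with the slider axis where L sinφ = r sinθ; differentiating, L cosφ·φ̇ = r ω cosθ.
L cosφ = √(L² − r² sin²θ) = 0.50575 m.
|ω_rod| = r ω |cosθ| / √(L² − r² sin²θ) = 0.1307·26.14·0.98061/0.50575 = 6.6243 rad/s.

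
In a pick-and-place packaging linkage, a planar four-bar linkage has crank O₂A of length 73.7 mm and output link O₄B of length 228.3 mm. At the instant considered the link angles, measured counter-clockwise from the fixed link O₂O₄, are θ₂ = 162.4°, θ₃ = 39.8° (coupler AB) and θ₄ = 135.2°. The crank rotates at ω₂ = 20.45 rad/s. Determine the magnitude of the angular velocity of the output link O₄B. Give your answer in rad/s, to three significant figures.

5.59

ω₂ = 20.45 rad/s
Differentiating the loop-closure r₂e^{iθ₂}+r₃e^{iθ₃}=r₁+r₄e^{iθ₄} gives r₂ω₂e^{iθ₂}+r₃ω₃e^{iθ₃}=r₄ω₄e^{iθ₄}.
Eliminating the other unknown: ω₄ = r₂ω₂ sin(θ₂−θ₃) / [r₄ sin(θ₄−θ₃)].
Numerator sine = +0.84245; denominator sine = +0.99556.
Result = 0.0737·20.45·(+0.84245) / (0.2283·(+0.99556)) = +5.5864 rad/s; magnitude 5.5864 rad/s.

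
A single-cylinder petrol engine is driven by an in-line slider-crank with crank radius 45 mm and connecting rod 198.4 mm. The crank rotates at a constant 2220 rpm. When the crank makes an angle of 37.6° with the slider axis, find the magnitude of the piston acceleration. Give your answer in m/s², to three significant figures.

ω = 2π·2220/60 = 232.5 rad/s
x(θ) = r cosθ + √(L² − r² sin²θ); with ω constant, a = ω²·d²x/dθ².
d²x/dθ² = −r cosθ − r²(cos2θ)/√u − r⁴ sin²2θ/(4u^{3/2}),  u = L² − r² sin²θ = 0.0386087 m².
Substituting r = 0.045 m, L = 0.1984 m, θ = 37.6°: d²x/dθ² = -0.038412 m.
a = ω²·d²x/dθ² = (232.5)²·(-0.038412) = -2076 m/s²;  |a| = 2076 m/s².

2080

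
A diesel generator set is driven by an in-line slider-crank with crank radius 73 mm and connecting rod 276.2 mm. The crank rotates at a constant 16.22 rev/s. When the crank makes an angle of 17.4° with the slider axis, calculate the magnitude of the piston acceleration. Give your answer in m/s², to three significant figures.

ω = 2π·16.2 = 101.9 rad/s
x(θ) = r cosθ + √(L² − r² sin²θ); with ω constant, a = ω²·d²x/dθ².
d²x/dθ² = −r cosθ − r²(cos2θ)/√u − r⁴ sin²2θ/(4u^{3/2}),  u = L² − r² sin²θ = 0.0758099 m².
Substituting r = 0.073 m, L = 0.2762 m, θ = 17.4°: d²x/dθ² = -0.085663 m.
a = ω²·d²x/dθ² = (101.9)²·(-0.085663) = -889.73 m/s²;  |a| = 889.73 m/s².

890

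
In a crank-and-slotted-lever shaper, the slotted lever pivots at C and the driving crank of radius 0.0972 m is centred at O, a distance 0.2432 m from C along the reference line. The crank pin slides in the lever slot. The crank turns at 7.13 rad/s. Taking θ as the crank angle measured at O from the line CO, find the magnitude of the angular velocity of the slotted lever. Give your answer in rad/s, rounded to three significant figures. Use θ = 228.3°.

1.21

ω = 7.13 rad/s
Crank pin A relative to C: A = (d + r cosθ, r sinθ); lever angle φ = atan2(r sinθ, d + r cosθ).
Differentiating tanφ: φ̇ = rω(d cosθ + r)/(d² + r² + 2dr cosθ).
d² + r² + 2dr cosθ = |CA|² = 0.0371433 m²;  d cosθ + r = -0.064584 m.
|ω_lever| = |0.0972·7.13·-0.064584| / 0.0371433 = 1.205 rad/s.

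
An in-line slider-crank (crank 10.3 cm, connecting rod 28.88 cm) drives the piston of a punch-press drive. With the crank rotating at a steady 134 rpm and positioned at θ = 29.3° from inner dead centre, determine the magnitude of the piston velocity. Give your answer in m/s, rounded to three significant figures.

ω = 2π·134/60 = 14.03 rad/s
For an in-line slider-crank, x = r cosθ + √(L² − r² sin²θ), so v = −rω sinθ·[1 + r cosθ/√(L² − r² sin²θ)].
With r = 0.103 m, L = 0.2888 m, θ = 29.3°: √(L² − r² sin²θ) = 0.28437 m.
v = −0.103·14.03·0.48938·[1 + 0.103·0.87207/0.28437] = -0.93075 m/s.
|v| = 0.93075 m/s.

0.931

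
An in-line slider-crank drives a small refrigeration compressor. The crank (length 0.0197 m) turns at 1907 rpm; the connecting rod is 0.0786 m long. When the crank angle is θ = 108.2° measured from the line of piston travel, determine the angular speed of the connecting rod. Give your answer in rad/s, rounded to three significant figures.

ω = 199.7 rad/s (converted from 1907 rpm).
The rod makes angle φ with the slider axis where L sinφ = r sinθ; differentiating, L cosφ·φ̇ = r ω cosθ.
L cosφ = √(L² − r² sin²θ) = 0.07634 m.
|ω_rod| = r ω |cosθ| / √(L² − r² sin²θ) = 0.0197·199.7·0.31233/0.07634 = 16.096 rad/s.

16.1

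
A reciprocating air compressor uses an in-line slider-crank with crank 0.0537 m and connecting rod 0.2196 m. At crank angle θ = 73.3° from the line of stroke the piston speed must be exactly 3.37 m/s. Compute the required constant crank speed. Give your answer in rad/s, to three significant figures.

For an in-line slider-crank, |v_piston| = rω|sinθ|·[1 + r cosθ/√(L² − r² sin²θ)].
With r = 0.0537 m, L = 0.2196 m, θ = 73.3°: the bracketed kinematic factor |dx/dθ| = 0.055153 m.
ω = v/|dx/dθ| = 3.37/0.055153 = 61.103 rad/s.

61.1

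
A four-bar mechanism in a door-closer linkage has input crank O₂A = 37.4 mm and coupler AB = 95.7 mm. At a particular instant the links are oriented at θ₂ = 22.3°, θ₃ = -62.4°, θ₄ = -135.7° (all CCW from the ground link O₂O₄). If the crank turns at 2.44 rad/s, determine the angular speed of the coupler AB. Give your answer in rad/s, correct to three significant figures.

0.373

ω₂ = 2.44 rad/s
Differentiating the loop-closure r₂e^{iθ₂}+r₃e^{iθ₃}=r₁+r₄e^{iθ₄} gives r₂ω₂e^{iθ₂}+r₃ω₃e^{iθ₃}=r₄ω₄e^{iθ₄}.
Eliminating the other unknown: ω₃ = r₂ω₂ sin(θ₄−θ₂) / [r₃ sin(θ₃−θ₄)].
Numerator sine = -0.37461; denominator sine = +0.95782.
Result = 0.0374·2.44·(-0.37461) / (0.0957·(+0.95782)) = -0.37294 rad/s; magnitude 0.37294 rad/s.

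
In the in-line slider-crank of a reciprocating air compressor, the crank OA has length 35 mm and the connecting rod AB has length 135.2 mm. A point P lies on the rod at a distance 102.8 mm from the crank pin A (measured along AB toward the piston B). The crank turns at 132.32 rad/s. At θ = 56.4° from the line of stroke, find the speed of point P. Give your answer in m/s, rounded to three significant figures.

ω = 132.3 rad/s.  Crank-pin speed |V_A| = rω = 4.6312 m/s, perpendicular to OA.
Rod angle: sinφ = −(r/L) sinθ ⇒ φ = -12.452°; ω_rod = −rω cosθ/√(L²−r²sin²θ) = -19.413 rad/s.
V_P = V_A + ω_rod × AP, with AP = 0.1028 m along the rod.
Components: V_Px = −rω sinθ − a·ω_rod·sinφ = -4.2877 m/s;  V_Py = rω cosθ + a·ω_rod·cosφ = +0.61418 m/s.
|V_P| = √(V_Px² + V_Py²) = 4.3315 m/s.

4.33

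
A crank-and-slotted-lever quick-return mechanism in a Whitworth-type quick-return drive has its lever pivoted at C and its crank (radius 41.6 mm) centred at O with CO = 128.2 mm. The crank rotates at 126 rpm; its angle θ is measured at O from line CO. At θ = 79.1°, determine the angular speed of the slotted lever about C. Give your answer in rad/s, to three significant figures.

ω = 13.19 rad/s (from 126 rpm).
Crank pin A relative to C: A = (d + r cosθ, r sinθ); lever angle φ = atan2(r sinθ, d + r cosθ).
Differentiating tanφ: φ̇ = rω(d cosθ + r)/(d² + r² + 2dr cosθ).
d² + r² + 2dr cosθ = |CA|² = 0.0201827 m²;  d cosθ + r = +0.065842 m.
|ω_lever| = |0.0416·13.19·+0.065842| / 0.0201827 = 1.7907 rad/s.

1.79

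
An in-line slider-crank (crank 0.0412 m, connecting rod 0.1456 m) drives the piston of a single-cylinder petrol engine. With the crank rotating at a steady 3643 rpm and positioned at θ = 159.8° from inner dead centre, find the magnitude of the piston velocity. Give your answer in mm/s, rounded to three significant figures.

ω = 2π·3643/60 = 381.5 rad/s
For an in-line slider-crank, x = r cosθ + √(L² − r² sin²θ), so v = −rω sinθ·[1 + r cosθ/√(L² − r² sin²θ)].
With r = 0.0412 m, L = 0.1456 m, θ = 159.8°: √(L² − r² sin²θ) = 0.1449 m.
v = −0.0412·381.5·0.34530·[1 + 0.0412·-0.93849/0.1449] = -3.979 m/s.
|v| = 3.979 m/s = 3979 mm/s.

3980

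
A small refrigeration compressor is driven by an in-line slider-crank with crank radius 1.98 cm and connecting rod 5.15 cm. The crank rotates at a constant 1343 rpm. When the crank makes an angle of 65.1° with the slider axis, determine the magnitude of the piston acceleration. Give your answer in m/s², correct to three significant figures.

ω = 2π·1343/60 = 140.6 rad/s
x(θ) = r cosθ + √(L² − r² sin²θ); with ω constant, a = ω²·d²x/dθ².
d²x/dθ² = −r cosθ − r²(cos2θ)/√u − r⁴ sin²2θ/(4u^{3/2}),  u = L² − r² sin²θ = 0.00232971 m².
Substituting r = 0.0198 m, L = 0.0515 m, θ = 65.1°: d²x/dθ² = -0.0032932 m.
a = ω²·d²x/dθ² = (140.6)²·(-0.0032932) = -65.138 m/s²;  |a| = 65.138 m/s².

65.1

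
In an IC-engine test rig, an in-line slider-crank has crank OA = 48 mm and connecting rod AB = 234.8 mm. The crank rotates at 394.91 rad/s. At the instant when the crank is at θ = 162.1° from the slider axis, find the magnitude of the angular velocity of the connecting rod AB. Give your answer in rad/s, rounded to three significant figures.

77.0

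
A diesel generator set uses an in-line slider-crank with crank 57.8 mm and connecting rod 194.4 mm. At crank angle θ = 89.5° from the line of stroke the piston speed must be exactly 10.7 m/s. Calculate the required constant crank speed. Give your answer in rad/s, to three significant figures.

For an in-line slider-crank, |v_piston| = rω|sinθ|·[1 + r cosθ/√(L² − r² sin²θ)].
With r = 0.0578 m, L = 0.1944 m, θ = 89.5°: the bracketed kinematic factor |dx/dθ| = 0.057955 m.
ω = v/|dx/dθ| = 10.7/0.057955 = 184.63 rad/s.

185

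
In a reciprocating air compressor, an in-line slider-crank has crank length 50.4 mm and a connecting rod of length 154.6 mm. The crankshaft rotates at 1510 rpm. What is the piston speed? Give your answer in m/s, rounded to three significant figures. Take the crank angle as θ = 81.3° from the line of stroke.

ω = 2π·1510/60 = 158.1 rad/s
For an in-line slider-crank, x = r cosθ + √(L² − r² sin²θ), so v = −rω sinθ·[1 + r cosθ/√(L² − r² sin²θ)].
With r = 0.0504 m, L = 0.1546 m, θ = 81.3°: √(L² − r² sin²θ) = 0.14635 m.
v = −0.0504·158.1·0.98849·[1 + 0.0504·0.15126/0.14635] = -8.2883 m/s.
|v| = 8.2883 m/s.

8.29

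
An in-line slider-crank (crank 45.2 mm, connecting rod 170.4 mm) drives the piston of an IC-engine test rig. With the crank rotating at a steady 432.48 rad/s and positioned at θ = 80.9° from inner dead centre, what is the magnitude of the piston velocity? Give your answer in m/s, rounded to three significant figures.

20.1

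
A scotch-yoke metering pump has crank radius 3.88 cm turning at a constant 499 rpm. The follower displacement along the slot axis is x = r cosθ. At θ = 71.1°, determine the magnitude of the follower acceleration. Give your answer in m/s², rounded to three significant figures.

ω = 52.26 rad/s (from 499 rpm).
x = r cosθ ⇒ ẍ = −rω² cosθ (ω constant).
|a| = rω²|cosθ| = 0.0388·(52.26)²·|cos 71.1°| = 34.318 m/s².

34.3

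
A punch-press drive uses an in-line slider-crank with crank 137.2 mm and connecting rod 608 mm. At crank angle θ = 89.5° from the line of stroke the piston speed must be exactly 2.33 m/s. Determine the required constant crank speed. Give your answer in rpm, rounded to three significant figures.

162

For an in-line slider-crank, |v_piston| = rω|sinθ|·[1 + r cosθ/√(L² − r² sin²θ)].
With r = 0.1372 m, L = 0.608 m, θ = 89.5°: the bracketed kinematic factor |dx/dθ| = 0.13747 m.
ω = v/|dx/dθ| = 2.33/0.13747 = 16.949 rad/s.
N = 60ω/(2π) = 161.85 rpm.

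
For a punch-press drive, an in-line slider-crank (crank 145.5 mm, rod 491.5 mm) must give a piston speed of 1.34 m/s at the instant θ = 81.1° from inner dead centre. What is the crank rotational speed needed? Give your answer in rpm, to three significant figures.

84.9

For an in-line slider-crank, |v_piston| = rω|sinθ|·[1 + r cosθ/√(L² − r² sin²θ)].
With r = 0.1455 m, L = 0.4915 m, θ = 81.1°: the bracketed kinematic factor |dx/dθ| = 0.15063 m.
ω = v/|dx/dθ| = 1.34/0.15063 = 8.8958 rad/s.
N = 60ω/(2π) = 84.949 rpm.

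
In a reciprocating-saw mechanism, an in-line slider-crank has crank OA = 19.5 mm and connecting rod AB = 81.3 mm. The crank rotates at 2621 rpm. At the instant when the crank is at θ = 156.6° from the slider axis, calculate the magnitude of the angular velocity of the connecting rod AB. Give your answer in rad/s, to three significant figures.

ω = 274.5 rad/s (converted from 2621 rpm).
The rod makes angle φ with the slider axis where L sinφ = r sinθ; differentiating, L cosφ·φ̇ = r ω cosθ.
L cosφ = √(L² − r² sin²θ) = 0.08093 m.
|ω_rod| = r ω |cosθ| / √(L² − r² sin²θ) = 0.0195·274.5·0.91775/0.08093 = 60.694 rad/s.

60.7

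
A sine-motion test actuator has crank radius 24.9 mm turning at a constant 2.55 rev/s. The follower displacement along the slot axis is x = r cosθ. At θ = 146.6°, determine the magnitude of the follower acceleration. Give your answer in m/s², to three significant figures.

5.34

ω = 16.02 rad/s (from 2.55 rev/s).
x = r cosθ ⇒ ẍ = −rω² cosθ (ω constant).
|a| = rω²|cosθ| = 0.0249·(16.02)²·|cos 146.6°| = 5.3364 m/s².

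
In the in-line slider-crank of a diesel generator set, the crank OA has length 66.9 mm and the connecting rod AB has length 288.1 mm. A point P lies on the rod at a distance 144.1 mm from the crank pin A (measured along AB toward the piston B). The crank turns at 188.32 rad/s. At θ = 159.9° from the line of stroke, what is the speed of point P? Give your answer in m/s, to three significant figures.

7.06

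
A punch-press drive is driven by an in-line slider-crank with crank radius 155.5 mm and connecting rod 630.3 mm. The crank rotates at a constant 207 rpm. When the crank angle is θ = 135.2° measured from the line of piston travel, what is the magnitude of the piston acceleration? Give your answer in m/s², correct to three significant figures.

ω = 2π·207/60 = 21.68 rad/s
x(θ) = r cosθ + √(L² − r² sin²θ); with ω constant, a = ω²·d²x/dθ².
d²x/dθ² = −r cosθ − r²(cos2θ)/√u − r⁴ sin²2θ/(4u^{3/2}),  u = L² − r² sin²θ = 0.385272 m².
Substituting r = 0.1555 m, L = 0.6303 m, θ = 135.2°: d²x/dθ² = +0.10946 m.
a = ω²·d²x/dθ² = (21.68)²·(+0.10946) = +51.432 m/s²;  |a| = 51.432 m/s².

51.4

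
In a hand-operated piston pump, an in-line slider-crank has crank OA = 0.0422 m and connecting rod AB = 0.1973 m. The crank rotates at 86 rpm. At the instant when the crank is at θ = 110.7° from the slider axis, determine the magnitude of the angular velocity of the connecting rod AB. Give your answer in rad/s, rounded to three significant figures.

0.695

ω = 9.006 rad/s (converted from 86 rpm).
The rod makes angle φ with the slider axis where L sinφ = r sinθ; differentiating, L cosφ·φ̇ = r ω cosθ.
L cosφ = √(L² − r² sin²θ) = 0.19331 m.
|ω_rod| = r ω |cosθ| / √(L² − r² sin²θ) = 0.0422·9.006·0.35347/0.19331 = 0.69493 rad/s.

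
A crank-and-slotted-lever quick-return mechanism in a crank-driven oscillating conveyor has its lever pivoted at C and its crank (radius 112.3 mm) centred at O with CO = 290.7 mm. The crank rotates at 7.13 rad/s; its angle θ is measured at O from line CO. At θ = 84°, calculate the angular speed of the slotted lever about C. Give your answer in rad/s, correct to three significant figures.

1.10

ω = 7.13 rad/s
Crank pin A relative to C: A = (d + r cosθ, r sinθ); lever angle φ = atan2(r sinθ, d + r cosθ).
Differentiating tanφ: φ̇ = rω(d cosθ + r)/(d² + r² + 2dr cosθ).
d² + r² + 2dr cosθ = |CA|² = 0.103943 m²;  d cosθ + r = +0.14269 m.
|ω_lever| = |0.1123·7.13·+0.14269| / 0.103943 = 1.0992 rad/s.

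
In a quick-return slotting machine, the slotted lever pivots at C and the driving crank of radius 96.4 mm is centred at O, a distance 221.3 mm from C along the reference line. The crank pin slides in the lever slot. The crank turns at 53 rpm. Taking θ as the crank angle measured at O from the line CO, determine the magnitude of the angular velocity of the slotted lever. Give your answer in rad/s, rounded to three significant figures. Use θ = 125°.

ω = 5.55 rad/s (from 53 rpm).
Crank pin A relative to C: A = (d + r cosθ, r sinθ); lever angle φ = atan2(r sinθ, d + r cosθ).
Differentiating tanφ: φ̇ = rω(d cosθ + r)/(d² + r² + 2dr cosθ).
d² + r² + 2dr cosθ = |CA|² = 0.0337941 m²;  d cosθ + r = -0.030532 m.
|ω_lever| = |0.0964·5.55·-0.030532| / 0.0337941 = 0.4834 rad/s.

0.483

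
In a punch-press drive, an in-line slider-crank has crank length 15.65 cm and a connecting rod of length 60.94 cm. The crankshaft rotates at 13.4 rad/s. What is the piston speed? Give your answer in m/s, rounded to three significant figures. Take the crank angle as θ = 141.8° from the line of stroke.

1.03

ω = 13.4 rad/s
For an in-line slider-crank, x = r cosθ + √(L² − r² sin²θ), so v = −rω sinθ·[1 + r cosθ/√(L² − r² sin²θ)].
With r = 0.1565 m, L = 0.6094 m, θ = 141.8°: √(L² − r² sin²θ) = 0.60167 m.
v = −0.1565·13.4·0.61841·[1 + 0.1565·-0.78586/0.60167] = -1.0318 m/s.
|v| = 1.0318 m/s.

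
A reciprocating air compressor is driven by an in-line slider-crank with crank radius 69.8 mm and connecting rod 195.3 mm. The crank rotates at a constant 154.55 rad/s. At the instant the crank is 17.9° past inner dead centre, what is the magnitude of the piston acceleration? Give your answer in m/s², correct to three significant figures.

ω = 154.6 rad/s
x(θ) = r cosθ + √(L² − r² sin²θ); with ω constant, a = ω²·d²x/dθ².
d²x/dθ² = −r cosθ − r²(cos2θ)/√u − r⁴ sin²2θ/(4u^{3/2}),  u = L² − r² sin²θ = 0.0376818 m².
Substituting r = 0.0698 m, L = 0.1953 m, θ = 17.9°: d²x/dθ² = -0.087055 m.
a = ω²·d²x/dθ² = (154.6)²·(-0.087055) = -2079.4 m/s²;  |a| = 2079.4 m/s².

2080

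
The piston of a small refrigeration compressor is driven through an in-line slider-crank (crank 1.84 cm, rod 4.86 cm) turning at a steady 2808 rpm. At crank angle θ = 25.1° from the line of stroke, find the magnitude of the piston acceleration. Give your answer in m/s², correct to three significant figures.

1840

ω = 2π·2808/60 = 294.1 rad/s
x(θ) = r cosθ + √(L² − r² sin²θ); with ω constant, a = ω²·d²x/dθ².
d²x/dθ² = −r cosθ − r²(cos2θ)/√u − r⁴ sin²2θ/(4u^{3/2}),  u = L² − r² sin²θ = 0.00230104 m².
Substituting r = 0.0184 m, L = 0.0486 m, θ = 25.1°: d²x/dθ² = -0.021334 m.
a = ω²·d²x/dθ² = (294.1)²·(-0.021334) = -1844.6 m/s²;  |a| = 1844.6 m/s².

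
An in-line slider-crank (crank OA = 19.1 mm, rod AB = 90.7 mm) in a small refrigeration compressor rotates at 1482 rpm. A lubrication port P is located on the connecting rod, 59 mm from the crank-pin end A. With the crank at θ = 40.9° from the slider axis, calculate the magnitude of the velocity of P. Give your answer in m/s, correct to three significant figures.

2.28

ω = 155.2 rad/s.  Crank-pin speed |V_A| = rω = 2.9642 m/s, perpendicular to OA.
Rod angle: sinφ = −(r/L) sinθ ⇒ φ = -7.925°; ω_rod = −rω cosθ/√(L²−r²sin²θ) = -24.941 rad/s.
V_P = V_A + ω_rod × AP, with AP = 0.059 m along the rod.
Components: V_Px = −rω sinθ − a·ω_rod·sinφ = -2.1437 m/s;  V_Py = rω cosθ + a·ω_rod·cosφ = +0.78307 m/s.
|V_P| = √(V_Px² + V_Py²) = 2.2822 m/s.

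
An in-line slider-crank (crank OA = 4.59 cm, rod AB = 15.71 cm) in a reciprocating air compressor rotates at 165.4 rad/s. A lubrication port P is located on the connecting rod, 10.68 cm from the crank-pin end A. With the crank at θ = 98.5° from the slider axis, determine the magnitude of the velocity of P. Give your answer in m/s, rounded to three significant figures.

7.29

ω = 165.4 rad/s.  Crank-pin speed |V_A| = rω = 7.5919 m/s, perpendicular to OA.
Rod angle: sinφ = −(r/L) sinθ ⇒ φ = -16.796°; ω_rod = −rω cosθ/√(L²−r²sin²θ) = +7.4612 rad/s.
V_P = V_A + ω_rod × AP, with AP = 0.1068 m along the rod.
Components: V_Px = −rω sinθ − a·ω_rod·sinφ = -7.2782 m/s;  V_Py = rω cosθ + a·ω_rod·cosφ = -0.35929 m/s.
|V_P| = √(V_Px² + V_Py²) = 7.2871 m/s.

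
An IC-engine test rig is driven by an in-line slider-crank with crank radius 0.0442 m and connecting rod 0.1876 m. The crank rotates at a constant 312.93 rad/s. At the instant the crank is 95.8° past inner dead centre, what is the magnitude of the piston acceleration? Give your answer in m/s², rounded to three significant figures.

1460

ω = 312.9 rad/s
x(θ) = r cosθ + √(L² − r² sin²θ); with ω constant, a = ω²·d²x/dθ².
d²x/dθ² = −r cosθ − r²(cos2θ)/√u − r⁴ sin²2θ/(4u^{3/2}),  u = L² − r² sin²θ = 0.0332601 m².
Substituting r = 0.0442 m, L = 0.1876 m, θ = 95.8°: d²x/dθ² = +0.014954 m.
a = ω²·d²x/dθ² = (312.9)²·(+0.014954) = +1464.4 m/s²;  |a| = 1464.4 m/s².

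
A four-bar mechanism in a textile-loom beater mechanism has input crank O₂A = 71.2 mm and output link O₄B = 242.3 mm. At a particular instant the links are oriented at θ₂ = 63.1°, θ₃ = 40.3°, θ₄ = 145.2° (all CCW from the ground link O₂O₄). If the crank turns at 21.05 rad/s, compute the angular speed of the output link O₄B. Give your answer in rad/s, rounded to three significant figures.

2.48

ω₂ = 21.05 rad/s
Differentiating the loop-closure r₂e^{iθ₂}+r₃e^{iθ₃}=r₁+r₄e^{iθ₄} gives r₂ω₂e^{iθ₂}+r₃ω₃e^{iθ₃}=r₄ω₄e^{iθ₄}.
Eliminating the other unknown: ω₄ = r₂ω₂ sin(θ₂−θ₃) / [r₄ sin(θ₄−θ₃)].
Numerator sine = +0.38752; denominator sine = +0.96638.
Result = 0.0712·21.05·(+0.38752) / (0.2423·(+0.96638)) = +2.4804 rad/s; magnitude 2.4804 rad/s.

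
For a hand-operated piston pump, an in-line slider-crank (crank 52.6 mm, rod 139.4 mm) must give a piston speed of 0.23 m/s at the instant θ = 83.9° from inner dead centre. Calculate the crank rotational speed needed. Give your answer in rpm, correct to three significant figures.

For an in-line slider-crank, |v_piston| = rω|sinθ|·[1 + r cosθ/√(L² − r² sin²θ)].
With r = 0.0526 m, L = 0.1394 m, θ = 83.9°: the bracketed kinematic factor |dx/dθ| = 0.054565 m.
ω = v/|dx/dθ| = 0.23/0.054565 = 4.2152 rad/s.
N = 60ω/(2π) = 40.252 rpm.

40.3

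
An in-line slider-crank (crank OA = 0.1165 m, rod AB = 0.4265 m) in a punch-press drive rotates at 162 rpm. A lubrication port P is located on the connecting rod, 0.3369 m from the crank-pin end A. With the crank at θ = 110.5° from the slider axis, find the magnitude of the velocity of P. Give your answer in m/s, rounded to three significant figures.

1.71

ω = 16.96 rad/s.  Crank-pin speed |V_A| = rω = 1.9764 m/s, perpendicular to OA.
Rod angle: sinφ = −(r/L) sinθ ⇒ φ = -14.824°; ω_rod = −rω cosθ/√(L²−r²sin²θ) = +1.6787 rad/s.
V_P = V_A + ω_rod × AP, with AP = 0.3369 m along the rod.
Components: V_Px = −rω sinθ − a·ω_rod·sinφ = -1.7065 m/s;  V_Py = rω cosθ + a·ω_rod·cosφ = -0.14541 m/s.
|V_P| = √(V_Px² + V_Py²) = 1.7127 m/s.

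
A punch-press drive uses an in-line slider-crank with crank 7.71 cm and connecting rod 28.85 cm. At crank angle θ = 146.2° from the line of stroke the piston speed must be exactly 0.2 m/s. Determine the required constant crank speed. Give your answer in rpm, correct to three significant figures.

For an in-line slider-crank, |v_piston| = rω|sinθ|·[1 + r cosθ/√(L² − r² sin²θ)].
With r = 0.0771 m, L = 0.2885 m, θ = 146.2°: the bracketed kinematic factor |dx/dθ| = 0.033258 m.
ω = v/|dx/dθ| = 0.2/0.033258 = 6.0135 rad/s.
N = 60ω/(2π) = 57.425 rpm.

57.4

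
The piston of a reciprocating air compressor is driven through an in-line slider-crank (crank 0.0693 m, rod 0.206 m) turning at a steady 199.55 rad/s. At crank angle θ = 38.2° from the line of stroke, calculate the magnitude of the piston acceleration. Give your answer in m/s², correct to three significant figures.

2420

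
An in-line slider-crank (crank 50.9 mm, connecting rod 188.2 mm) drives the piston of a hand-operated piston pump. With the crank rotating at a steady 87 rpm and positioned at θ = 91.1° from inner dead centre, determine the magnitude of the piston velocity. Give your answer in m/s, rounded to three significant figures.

ω = 2π·87/60 = 9.111 rad/s
For an in-line slider-crank, x = r cosθ + √(L² − r² sin²θ), so v = −rω sinθ·[1 + r cosθ/√(L² − r² sin²θ)].
With r = 0.0509 m, L = 0.1882 m, θ = 91.1°: √(L² − r² sin²θ) = 0.18119 m.
v = −0.0509·9.111·0.99982·[1 + 0.0509·-0.01920/0.18119] = -0.46114 m/s.
|v| = 0.46114 m/s.

0.461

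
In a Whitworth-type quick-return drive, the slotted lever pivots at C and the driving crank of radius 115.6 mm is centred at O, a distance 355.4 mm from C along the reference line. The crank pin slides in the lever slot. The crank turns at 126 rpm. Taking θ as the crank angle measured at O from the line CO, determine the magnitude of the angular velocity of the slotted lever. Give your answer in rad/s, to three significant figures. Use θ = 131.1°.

2.10

ω = 13.19 rad/s (from 126 rpm).
Crank pin A relative to C: A = (d + r cosθ, r sinθ); lever angle φ = atan2(r sinθ, d + r cosθ).
Differentiating tanφ: φ̇ = rω(d cosθ + r)/(d² + r² + 2dr cosθ).
d² + r² + 2dr cosθ = |CA|² = 0.085657 m²;  d cosθ + r = -0.11803 m.
|ω_lever| = |0.1156·13.19·-0.11803| / 0.085657 = 2.1018 rad/s.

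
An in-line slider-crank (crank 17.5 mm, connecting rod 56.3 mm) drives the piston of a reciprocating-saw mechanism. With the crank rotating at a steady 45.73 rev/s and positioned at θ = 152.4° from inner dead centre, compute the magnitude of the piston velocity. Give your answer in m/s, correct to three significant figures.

1.68

ω = 2π·45.7 = 287.3 rad/s
For an in-line slider-crank, x = r cosθ + √(L² − r² sin²θ), so v = −rω sinθ·[1 + r cosθ/√(L² − r² sin²θ)].
With r = 0.0175 m, L = 0.0563 m, θ = 152.4°: √(L² − r² sin²θ) = 0.055713 m.
v = −0.0175·287.3·0.46330·[1 + 0.0175·-0.88620/0.055713] = -1.6811 m/s.
|v| = 1.6811 m/s.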